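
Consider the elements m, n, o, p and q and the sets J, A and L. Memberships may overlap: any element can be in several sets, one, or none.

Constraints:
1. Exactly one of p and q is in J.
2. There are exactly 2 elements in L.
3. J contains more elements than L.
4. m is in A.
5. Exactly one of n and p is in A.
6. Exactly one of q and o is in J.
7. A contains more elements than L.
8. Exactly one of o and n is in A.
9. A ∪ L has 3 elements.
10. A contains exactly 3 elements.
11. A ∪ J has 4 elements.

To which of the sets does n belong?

From (4): m ∈ A.
Suppose n ∉ J: no assignment then satisfies all the clues, so n ∈ J.

n: J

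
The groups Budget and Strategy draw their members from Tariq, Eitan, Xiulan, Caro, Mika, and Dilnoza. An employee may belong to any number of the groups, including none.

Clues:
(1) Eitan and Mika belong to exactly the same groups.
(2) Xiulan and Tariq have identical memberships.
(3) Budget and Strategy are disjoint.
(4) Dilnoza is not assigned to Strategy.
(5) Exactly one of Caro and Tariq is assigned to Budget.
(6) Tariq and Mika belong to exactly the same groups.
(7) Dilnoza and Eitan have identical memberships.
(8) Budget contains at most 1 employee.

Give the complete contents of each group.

Budget = {Caro}; Strategy = {}

From (4): Dilnoza ∉ Strategy.
(7): Eitan matches Dilnoza: Eitan ∉ Strategy.
(1): Mika matches Eitan: Mika ∉ Strategy.
(6): Tariq matches Mika: Tariq ∉ Strategy.
(2): Xiulan matches Tariq: Xiulan ∉ Strategy.
Suppose Tariq ∈ Budget: no assignment then satisfies all the clues, so Tariq ∉ Budget.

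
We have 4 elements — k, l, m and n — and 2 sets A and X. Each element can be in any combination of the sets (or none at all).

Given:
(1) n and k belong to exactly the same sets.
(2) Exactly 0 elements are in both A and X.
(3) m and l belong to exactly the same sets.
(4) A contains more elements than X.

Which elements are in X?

X = {}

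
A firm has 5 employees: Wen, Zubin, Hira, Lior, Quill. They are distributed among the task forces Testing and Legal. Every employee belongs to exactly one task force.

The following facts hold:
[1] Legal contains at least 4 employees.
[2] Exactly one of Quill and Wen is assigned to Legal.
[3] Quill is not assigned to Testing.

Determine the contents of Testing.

Testing = {Wen}

From (3): Quill ∉ Testing.
Only one task force left: Quill ∈ Legal.
(2) (exactly one): Wen ∉ Legal.
Only one task force left: Wen ∈ Testing.
(1): only 4 candidates remain for Legal, so all are in.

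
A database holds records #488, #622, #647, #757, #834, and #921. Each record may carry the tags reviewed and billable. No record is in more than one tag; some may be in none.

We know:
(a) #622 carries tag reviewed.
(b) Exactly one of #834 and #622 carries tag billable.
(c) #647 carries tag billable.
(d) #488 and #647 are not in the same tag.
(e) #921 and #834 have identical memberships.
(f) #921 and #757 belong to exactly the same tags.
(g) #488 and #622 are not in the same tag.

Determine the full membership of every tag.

From (a): #622 ∈ reviewed.
From (c): #647 ∈ billable.
(b) (exactly one): #834 ∈ billable.
(d): #488 ∉ billable.
(e): #921 matches #834: #921 ∉ reviewed.
(e): #921 matches #834: #921 ∈ billable.
(f): #757 matches #921: #757 ∉ reviewed.
(f): #757 matches #921: #757 ∈ billable.
(g): #488 ∉ reviewed.

reviewed = {#622}; billable = {#647, #757, #834, #921}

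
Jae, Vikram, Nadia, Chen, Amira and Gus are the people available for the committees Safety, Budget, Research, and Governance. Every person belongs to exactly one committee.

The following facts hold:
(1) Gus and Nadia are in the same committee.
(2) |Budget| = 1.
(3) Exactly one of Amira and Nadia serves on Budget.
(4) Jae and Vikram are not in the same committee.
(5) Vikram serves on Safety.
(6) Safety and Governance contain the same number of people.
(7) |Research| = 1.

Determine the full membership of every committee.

Safety = {Chen, Vikram}; Budget = {Amira}; Research = {Jae}; Governance = {Gus, Nadia}

From (5): Vikram ∈ Safety.
(4): Jae ∉ Safety.
Suppose Jae ∈ Budget: no assignment then satisfies all the clues, so Jae ∉ Budget.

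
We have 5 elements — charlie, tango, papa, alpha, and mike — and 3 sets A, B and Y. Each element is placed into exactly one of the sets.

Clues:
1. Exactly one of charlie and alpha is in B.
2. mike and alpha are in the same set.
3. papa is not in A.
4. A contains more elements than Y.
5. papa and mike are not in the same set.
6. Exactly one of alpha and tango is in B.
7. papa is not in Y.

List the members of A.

From (3): papa ∉ A.
From (7): papa ∉ Y.
Only one set left: papa ∈ B.
(5): mike ∉ B.
(2): alpha matches mike: alpha ∉ B.
(6) (exactly one): tango ∈ B.
(1) (exactly one): charlie ∈ B.
Suppose alpha ∉ A: no assignment then satisfies all the clues, so alpha ∈ A.

A = {alpha, mike}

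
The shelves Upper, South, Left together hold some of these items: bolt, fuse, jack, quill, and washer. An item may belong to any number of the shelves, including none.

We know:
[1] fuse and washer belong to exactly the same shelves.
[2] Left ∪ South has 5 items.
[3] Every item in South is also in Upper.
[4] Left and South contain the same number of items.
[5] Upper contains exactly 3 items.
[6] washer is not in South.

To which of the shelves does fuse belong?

fuse: Left

From (6): washer ∉ South.
(1): fuse matches washer: fuse ∉ South.
Suppose fuse ∈ Upper: no assignment then satisfies all the clues, so fuse ∉ Upper.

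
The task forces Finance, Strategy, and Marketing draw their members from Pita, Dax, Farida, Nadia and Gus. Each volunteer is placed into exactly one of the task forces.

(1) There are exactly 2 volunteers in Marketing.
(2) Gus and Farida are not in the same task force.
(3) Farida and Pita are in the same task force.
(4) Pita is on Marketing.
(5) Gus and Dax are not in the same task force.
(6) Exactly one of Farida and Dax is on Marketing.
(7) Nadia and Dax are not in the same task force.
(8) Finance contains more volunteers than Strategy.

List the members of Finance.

From (4): Pita ∈ Marketing.
(3): Farida matches Pita: Farida ∉ Finance.
(3): Farida matches Pita: Farida ∉ Strategy.
(3): Farida matches Pita: Farida ∈ Marketing.
(6) (exactly one): Dax ∉ Marketing.
(1): Marketing already has 2, so the rest are out.
Suppose Dax ∈ Finance: no assignment then satisfies all the clues, so Dax ∉ Finance.

Finance = {Gus, Nadia}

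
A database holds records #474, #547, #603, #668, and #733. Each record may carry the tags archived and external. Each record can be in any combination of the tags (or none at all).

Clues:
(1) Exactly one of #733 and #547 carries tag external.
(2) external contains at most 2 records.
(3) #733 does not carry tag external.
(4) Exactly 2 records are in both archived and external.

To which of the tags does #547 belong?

From (3): #733 ∉ external.
(1) (exactly one): #547 ∈ external.
Suppose #547 ∉ archived: no assignment then satisfies all the clues, so #547 ∈ archived.

#547: archived, external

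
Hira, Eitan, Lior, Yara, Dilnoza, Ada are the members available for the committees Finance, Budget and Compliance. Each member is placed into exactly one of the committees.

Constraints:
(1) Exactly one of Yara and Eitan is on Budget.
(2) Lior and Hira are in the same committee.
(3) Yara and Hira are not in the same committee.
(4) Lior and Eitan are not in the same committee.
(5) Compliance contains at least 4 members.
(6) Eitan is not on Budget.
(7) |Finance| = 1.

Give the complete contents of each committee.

From (6): Eitan ∉ Budget.
(1) (exactly one): Yara ∈ Budget.
(3): Hira ∉ Budget.
(2): Lior matches Hira: Lior ∉ Budget.
Suppose Hira ∈ Finance: no assignment then satisfies all the clues, so Hira ∉ Finance.

Finance = {Eitan}; Budget = {Yara}; Compliance = {Ada, Dilnoza, Hira, Lior}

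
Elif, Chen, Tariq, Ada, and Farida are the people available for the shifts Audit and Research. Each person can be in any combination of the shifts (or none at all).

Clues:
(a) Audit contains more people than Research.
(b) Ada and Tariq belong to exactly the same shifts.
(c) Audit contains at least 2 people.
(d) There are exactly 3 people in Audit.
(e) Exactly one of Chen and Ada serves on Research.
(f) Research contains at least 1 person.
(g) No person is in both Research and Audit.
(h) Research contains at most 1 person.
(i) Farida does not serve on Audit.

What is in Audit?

Audit = {Ada, Elif, Tariq}

From (i): Farida ∉ Audit.
Suppose Elif ∉ Audit: no assignment then satisfies all the clues, so Elif ∈ Audit.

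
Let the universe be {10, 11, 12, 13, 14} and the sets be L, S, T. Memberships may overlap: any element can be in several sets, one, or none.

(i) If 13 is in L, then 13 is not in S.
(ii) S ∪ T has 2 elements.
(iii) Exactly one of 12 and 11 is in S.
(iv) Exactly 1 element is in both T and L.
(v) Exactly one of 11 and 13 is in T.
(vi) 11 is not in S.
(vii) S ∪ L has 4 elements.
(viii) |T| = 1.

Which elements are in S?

S = {12}

From (vi): 11 ∉ S.
(iii) (exactly one): 12 ∈ S.
Suppose 10 ∈ S: no assignment then satisfies all the clues, so 10 ∉ S.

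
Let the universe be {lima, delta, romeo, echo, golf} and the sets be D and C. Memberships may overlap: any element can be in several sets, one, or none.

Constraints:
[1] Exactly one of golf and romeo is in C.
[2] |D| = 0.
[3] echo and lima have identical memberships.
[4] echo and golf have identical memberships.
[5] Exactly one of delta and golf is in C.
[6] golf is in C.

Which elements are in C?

From (6): golf ∈ C.
(1) (exactly one): romeo ∉ C.
(2): D already has 0, so the rest are out.
(4): echo matches golf: echo ∈ C.
(5) (exactly one): delta ∉ C.
(3): lima matches echo: lima ∈ C.

C = {echo, golf, lima}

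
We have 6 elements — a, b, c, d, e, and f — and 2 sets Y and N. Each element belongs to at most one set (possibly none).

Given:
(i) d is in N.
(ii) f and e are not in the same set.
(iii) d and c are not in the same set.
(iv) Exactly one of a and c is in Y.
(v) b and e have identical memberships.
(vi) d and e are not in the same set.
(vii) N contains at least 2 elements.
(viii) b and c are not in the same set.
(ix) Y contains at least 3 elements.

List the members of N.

N = {d, f}

From (i): d ∈ N.
(iii): c ∉ N.
(vi): e ∉ N.
(v): b matches e: b ∉ N.
Suppose a ∈ N: no assignment then satisfies all the clues, so a ∉ N.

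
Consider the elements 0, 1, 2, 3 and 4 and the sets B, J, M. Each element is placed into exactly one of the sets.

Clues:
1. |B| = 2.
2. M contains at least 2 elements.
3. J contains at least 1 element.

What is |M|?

2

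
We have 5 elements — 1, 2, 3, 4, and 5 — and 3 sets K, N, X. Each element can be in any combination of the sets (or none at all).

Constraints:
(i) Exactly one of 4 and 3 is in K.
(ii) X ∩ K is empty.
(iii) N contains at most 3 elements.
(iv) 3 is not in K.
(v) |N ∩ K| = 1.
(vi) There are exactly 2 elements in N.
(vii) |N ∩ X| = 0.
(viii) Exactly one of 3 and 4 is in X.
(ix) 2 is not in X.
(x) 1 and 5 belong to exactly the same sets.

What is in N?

N = {2, 4}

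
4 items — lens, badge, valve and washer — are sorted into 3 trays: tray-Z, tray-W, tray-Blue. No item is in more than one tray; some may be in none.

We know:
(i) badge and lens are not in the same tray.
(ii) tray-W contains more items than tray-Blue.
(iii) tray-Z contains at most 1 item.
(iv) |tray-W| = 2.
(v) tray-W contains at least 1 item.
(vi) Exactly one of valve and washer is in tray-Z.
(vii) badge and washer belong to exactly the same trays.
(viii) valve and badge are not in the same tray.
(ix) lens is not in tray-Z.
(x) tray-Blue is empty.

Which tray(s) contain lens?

lens: none

From (ix): lens ∉ tray-Z.
(x): tray-Blue already has 0, so the rest are out.
Suppose lens ∈ tray-W: no assignment then satisfies all the clues, so lens ∉ tray-W.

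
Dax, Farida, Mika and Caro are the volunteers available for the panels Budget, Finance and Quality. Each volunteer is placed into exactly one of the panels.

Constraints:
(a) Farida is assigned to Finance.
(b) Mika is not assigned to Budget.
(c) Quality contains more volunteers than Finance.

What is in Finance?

Finance = {Farida}

From (a): Farida ∈ Finance.
From (b): Mika ∉ Budget.
Suppose Dax ∈ Finance: no assignment then satisfies all the clues, so Dax ∉ Finance.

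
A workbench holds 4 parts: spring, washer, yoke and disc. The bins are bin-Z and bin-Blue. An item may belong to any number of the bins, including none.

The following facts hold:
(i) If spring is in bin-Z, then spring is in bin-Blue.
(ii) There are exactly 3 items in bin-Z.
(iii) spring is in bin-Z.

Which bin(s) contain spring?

spring: bin-Blue, bin-Z

From (iii): spring ∈ bin-Z.
(i): spring ∈ bin-Blue.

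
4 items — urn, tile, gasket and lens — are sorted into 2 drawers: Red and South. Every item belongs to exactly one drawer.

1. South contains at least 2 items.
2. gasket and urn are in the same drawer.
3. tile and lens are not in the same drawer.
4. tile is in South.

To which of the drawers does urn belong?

urn: South

From (4): tile ∈ South.
(3): lens ∉ South.
Only one drawer left: lens ∈ Red.
Suppose urn ∈ Red: no assignment then satisfies all the clues, so urn ∉ Red.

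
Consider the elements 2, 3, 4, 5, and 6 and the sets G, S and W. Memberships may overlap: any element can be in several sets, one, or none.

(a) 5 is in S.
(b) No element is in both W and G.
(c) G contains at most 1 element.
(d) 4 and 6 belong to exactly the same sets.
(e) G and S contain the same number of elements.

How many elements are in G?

1

From (a): 5 ∈ S.
Suppose 2 ∈ S: no assignment then satisfies all the clues, so 2 ∉ S.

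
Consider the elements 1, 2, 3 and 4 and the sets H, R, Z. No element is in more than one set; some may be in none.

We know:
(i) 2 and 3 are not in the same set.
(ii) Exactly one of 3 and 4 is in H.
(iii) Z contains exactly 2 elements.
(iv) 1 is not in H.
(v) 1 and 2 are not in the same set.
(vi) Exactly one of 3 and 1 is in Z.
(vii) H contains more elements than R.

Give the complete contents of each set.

H = {3}; R = {}; Z = {1, 4}

From (iv): 1 ∉ H.
Suppose 1 ∈ R: no assignment then satisfies all the clues, so 1 ∉ R.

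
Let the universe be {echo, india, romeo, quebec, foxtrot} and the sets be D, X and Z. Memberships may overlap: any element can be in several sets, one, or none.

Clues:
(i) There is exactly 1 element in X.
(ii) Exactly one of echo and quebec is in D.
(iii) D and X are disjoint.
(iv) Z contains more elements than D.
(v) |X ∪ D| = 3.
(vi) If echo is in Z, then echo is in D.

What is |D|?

2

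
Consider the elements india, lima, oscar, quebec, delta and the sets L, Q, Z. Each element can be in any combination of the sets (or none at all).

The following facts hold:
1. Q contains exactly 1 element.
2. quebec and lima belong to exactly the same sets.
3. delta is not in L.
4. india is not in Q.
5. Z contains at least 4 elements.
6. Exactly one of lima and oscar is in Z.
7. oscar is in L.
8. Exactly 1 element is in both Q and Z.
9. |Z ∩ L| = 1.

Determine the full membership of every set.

L = {india, oscar}; Q = {delta}; Z = {delta, india, lima, quebec}

From (3): delta ∉ L.
From (4): india ∉ Q.
From (7): oscar ∈ L.
Suppose india ∉ L: no assignment then satisfies all the clues, so india ∈ L.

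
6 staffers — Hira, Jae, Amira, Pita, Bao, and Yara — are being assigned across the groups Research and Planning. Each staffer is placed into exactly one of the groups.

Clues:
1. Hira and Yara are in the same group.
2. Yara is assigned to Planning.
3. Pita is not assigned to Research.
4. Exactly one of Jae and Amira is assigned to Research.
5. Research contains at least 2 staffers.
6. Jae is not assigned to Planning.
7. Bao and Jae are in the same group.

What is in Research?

From (2): Yara ∈ Planning.
From (3): Pita ∉ Research.
From (6): Jae ∉ Planning.
(1): Hira matches Yara: Hira ∉ Research.
(1): Hira matches Yara: Hira ∈ Planning.
(7): Bao matches Jae: Bao ∉ Planning.
Only one group left: Jae ∈ Research.
Only one group left: Pita ∈ Planning.
Only one group left: Bao ∈ Research.
(4) (exactly one): Amira ∉ Research.
Only one group left: Amira ∈ Planning.

Research = {Bao, Jae}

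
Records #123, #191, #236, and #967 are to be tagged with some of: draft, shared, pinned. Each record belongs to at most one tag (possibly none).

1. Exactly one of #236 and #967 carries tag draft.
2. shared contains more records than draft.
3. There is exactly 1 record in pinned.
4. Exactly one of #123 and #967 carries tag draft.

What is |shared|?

2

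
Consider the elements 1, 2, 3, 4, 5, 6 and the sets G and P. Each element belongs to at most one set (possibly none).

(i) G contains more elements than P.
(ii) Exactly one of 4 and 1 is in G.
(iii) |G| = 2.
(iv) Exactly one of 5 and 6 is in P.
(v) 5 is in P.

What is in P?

P = {5}

From (v): 5 ∈ P.
(iv) (exactly one): 6 ∉ P.
Suppose 1 ∈ P: no assignment then satisfies all the clues, so 1 ∉ P.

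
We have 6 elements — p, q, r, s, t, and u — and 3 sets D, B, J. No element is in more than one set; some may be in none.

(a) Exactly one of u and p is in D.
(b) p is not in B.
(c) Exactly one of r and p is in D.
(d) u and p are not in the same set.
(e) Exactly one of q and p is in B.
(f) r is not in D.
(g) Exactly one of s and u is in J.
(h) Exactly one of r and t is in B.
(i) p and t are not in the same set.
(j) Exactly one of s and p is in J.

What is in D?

D = {p}

From (b): p ∉ B.
From (f): r ∉ D.
(c) (exactly one): p ∈ D.
(d): u ∉ D.
(e) (exactly one): q ∈ B.
(i): t ∉ D.
(j) (exactly one): s ∈ J.
(g) (exactly one): u ∉ J.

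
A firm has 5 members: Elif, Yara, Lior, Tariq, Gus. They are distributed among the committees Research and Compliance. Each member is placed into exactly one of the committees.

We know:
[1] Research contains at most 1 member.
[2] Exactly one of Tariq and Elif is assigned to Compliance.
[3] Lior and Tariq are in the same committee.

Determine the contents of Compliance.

Compliance = {Gus, Lior, Tariq, Yara}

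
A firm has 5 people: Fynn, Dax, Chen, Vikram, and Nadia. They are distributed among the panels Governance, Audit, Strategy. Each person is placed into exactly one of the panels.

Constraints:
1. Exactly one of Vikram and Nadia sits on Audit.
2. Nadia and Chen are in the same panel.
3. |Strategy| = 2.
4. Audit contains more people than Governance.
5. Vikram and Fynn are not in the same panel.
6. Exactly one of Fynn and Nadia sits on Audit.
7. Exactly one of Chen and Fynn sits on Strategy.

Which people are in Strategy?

Strategy = {Dax, Fynn}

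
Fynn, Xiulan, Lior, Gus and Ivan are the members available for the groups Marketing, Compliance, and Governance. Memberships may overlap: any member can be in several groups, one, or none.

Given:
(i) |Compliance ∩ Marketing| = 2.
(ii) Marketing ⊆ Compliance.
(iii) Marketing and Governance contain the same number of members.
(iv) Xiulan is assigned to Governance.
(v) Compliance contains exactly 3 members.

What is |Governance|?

2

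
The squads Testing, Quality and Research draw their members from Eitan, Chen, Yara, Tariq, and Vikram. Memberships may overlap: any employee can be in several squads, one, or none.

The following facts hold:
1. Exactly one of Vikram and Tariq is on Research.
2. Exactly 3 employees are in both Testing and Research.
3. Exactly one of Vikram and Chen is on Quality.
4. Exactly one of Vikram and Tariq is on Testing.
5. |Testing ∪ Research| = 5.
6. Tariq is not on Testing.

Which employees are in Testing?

Testing = {Chen, Eitan, Vikram, Yara}

From (6): Tariq ∉ Testing.
(4) (exactly one): Vikram ∈ Testing.
Suppose Eitan ∉ Testing: no assignment then satisfies all the clues, so Eitan ∈ Testing.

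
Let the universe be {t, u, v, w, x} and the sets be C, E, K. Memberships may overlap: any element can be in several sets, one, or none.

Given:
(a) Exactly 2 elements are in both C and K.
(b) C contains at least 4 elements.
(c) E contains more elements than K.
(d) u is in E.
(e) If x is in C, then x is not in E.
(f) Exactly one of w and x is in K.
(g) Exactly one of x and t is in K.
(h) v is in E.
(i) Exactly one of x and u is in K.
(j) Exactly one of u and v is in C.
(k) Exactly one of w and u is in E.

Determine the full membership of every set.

From (d): u ∈ E.
From (h): v ∈ E.
(k) (exactly one): w ∉ E.
Suppose t ∉ C: no assignment then satisfies all the clues, so t ∈ C.

C = {t, v, w, x}; E = {t, u, v}; K = {v, x}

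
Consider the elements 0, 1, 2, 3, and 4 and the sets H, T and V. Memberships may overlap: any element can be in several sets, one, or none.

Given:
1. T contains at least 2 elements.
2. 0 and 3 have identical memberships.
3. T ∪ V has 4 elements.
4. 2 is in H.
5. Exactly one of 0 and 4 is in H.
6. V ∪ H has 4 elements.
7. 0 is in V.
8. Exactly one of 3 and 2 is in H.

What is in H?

From (4): 2 ∈ H.
From (7): 0 ∈ V.
(2): 3 matches 0: 3 ∈ V.
(8) (exactly one): 3 ∉ H.
(2): 0 matches 3: 0 ∉ H.
(5) (exactly one): 4 ∈ H.
Suppose 1 ∈ H: no assignment then satisfies all the clues, so 1 ∉ H.

H = {2, 4}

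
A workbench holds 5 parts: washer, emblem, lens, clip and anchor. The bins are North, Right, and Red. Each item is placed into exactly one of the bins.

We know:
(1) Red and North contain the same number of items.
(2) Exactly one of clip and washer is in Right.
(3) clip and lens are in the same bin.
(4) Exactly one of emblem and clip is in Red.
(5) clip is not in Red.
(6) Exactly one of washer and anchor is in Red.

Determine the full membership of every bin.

From (5): clip ∉ Red.
(3): lens matches clip: lens ∉ Red.
(4) (exactly one): emblem ∈ Red.
Suppose washer ∈ North: no assignment then satisfies all the clues, so washer ∉ North.

North = {clip, lens}; Right = {washer}; Red = {anchor, emblem}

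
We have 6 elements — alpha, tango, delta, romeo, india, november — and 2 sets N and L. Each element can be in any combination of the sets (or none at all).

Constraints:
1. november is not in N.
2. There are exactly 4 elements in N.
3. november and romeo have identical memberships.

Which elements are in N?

N = {alpha, delta, india, tango}

From (1): november ∉ N.
(3): romeo matches november: romeo ∉ N.
(2): only 4 candidates remain for N, so all are in.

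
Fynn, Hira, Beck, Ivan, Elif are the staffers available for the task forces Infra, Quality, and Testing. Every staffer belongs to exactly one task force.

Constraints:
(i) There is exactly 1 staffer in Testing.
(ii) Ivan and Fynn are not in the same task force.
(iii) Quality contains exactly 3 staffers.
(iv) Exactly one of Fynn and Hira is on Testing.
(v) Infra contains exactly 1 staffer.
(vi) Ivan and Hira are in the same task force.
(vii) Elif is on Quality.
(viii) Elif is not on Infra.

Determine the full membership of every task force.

Infra = {Beck}; Quality = {Elif, Hira, Ivan}; Testing = {Fynn}

From (vii): Elif ∈ Quality.
Suppose Fynn ∈ Infra: no assignment then satisfies all the clues, so Fynn ∉ Infra.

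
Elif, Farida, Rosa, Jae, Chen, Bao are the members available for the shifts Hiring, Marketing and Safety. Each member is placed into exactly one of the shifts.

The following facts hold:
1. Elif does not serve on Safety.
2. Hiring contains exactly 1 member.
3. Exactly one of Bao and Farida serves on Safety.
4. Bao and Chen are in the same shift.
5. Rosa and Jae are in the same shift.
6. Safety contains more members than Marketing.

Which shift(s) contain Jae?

Jae: Safety

From (1): Elif ∉ Safety.
Suppose Jae ∈ Hiring: no assignment then satisfies all the clues, so Jae ∉ Hiring.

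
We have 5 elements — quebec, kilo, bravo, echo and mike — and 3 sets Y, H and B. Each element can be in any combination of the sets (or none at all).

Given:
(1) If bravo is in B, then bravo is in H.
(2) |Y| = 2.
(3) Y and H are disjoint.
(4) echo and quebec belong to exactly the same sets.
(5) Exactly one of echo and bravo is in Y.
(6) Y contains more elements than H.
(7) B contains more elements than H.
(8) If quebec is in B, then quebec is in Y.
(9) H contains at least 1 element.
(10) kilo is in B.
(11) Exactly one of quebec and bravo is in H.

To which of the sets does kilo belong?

kilo: B

From (10): kilo ∈ B.
Suppose kilo ∈ Y: no assignment then satisfies all the clues, so kilo ∉ Y.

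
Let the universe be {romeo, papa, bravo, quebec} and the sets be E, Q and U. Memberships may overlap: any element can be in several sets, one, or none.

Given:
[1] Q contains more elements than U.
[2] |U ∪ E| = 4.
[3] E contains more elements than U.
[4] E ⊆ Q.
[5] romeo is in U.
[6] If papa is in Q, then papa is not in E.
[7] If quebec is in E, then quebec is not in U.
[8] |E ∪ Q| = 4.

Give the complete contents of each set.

From (5): romeo ∈ U.
Suppose romeo ∉ E: no assignment then satisfies all the clues, so romeo ∈ E.

E = {bravo, quebec, romeo}; Q = {bravo, papa, quebec, romeo}; U = {papa, romeo}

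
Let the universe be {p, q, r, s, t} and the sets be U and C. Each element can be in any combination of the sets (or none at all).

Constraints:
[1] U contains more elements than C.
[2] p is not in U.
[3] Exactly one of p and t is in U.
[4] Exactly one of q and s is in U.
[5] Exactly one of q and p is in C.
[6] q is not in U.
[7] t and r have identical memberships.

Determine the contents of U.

From (2): p ∉ U.
From (6): q ∉ U.
(3) (exactly one): t ∈ U.
(4) (exactly one): s ∈ U.
(7): r matches t: r ∈ U.

U = {r, s, t}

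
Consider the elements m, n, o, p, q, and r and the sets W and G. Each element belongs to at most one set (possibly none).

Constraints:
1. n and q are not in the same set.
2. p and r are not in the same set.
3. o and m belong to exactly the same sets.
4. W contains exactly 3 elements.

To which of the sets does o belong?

o: W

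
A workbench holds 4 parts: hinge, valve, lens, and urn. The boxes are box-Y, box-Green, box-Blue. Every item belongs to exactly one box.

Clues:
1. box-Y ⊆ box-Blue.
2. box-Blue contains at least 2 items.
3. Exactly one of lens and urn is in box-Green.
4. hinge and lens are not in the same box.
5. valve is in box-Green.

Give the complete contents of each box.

box-Y = {}; box-Green = {lens, valve}; box-Blue = {hinge, urn}

From (5): valve ∈ box-Green.
Suppose hinge ∈ box-Y: no assignment then satisfies all the clues, so hinge ∉ box-Y.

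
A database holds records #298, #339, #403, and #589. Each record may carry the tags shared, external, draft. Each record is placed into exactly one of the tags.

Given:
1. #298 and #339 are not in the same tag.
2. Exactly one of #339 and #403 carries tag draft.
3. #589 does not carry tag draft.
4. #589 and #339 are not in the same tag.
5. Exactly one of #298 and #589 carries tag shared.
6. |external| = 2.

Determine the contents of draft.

draft = {#339}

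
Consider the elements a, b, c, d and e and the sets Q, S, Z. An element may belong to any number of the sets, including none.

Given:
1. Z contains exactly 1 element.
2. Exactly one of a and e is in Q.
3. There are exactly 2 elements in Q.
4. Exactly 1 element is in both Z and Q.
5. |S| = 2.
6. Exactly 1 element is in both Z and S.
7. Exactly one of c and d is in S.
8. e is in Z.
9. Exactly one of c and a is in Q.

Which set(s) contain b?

b: none

From (8): e ∈ Z.
(1): Z already has 1, so the rest are out.
Suppose b ∈ Q: no assignment then satisfies all the clues, so b ∉ Q.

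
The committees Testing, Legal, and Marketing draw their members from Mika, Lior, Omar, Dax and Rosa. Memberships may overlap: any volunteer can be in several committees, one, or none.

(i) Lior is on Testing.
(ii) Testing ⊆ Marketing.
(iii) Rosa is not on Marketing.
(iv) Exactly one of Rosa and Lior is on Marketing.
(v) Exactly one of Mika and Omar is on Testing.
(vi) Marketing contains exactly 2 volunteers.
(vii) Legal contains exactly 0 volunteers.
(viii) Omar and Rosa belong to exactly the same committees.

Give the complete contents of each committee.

From (i): Lior ∈ Testing.
From (iii): Rosa ∉ Marketing.
(ii) with Lior ∈ Testing: Lior ∈ Marketing.
(ii) contrapositive: Rosa ∉ Testing.
(vii): Legal already has 0, so the rest are out.
(viii): Omar matches Rosa: Omar ∉ Testing.
(viii): Omar matches Rosa: Omar ∉ Marketing.
(v) (exactly one): Mika ∈ Testing.
(ii) with Mika ∈ Testing: Mika ∈ Marketing.
(vi): Marketing already has 2, so the rest are out.
(ii) contrapositive: Dax ∉ Testing.

Testing = {Lior, Mika}; Legal = {}; Marketing = {Lior, Mika}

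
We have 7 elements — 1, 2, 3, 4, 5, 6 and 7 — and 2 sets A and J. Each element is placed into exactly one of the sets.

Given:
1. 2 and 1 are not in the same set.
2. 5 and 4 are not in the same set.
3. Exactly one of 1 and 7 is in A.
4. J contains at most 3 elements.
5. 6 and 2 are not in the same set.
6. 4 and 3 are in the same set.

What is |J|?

3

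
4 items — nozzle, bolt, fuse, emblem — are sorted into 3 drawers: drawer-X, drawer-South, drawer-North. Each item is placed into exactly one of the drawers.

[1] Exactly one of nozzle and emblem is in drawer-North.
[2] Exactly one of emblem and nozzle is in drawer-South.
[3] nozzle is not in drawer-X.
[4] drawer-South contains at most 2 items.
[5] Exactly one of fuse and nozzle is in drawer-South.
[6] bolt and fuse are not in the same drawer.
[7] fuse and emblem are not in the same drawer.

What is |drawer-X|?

1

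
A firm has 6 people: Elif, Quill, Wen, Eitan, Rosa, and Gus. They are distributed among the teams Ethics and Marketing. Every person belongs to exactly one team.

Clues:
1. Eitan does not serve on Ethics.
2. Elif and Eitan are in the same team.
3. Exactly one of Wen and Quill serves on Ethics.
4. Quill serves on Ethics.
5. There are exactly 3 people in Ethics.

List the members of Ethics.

From (1): Eitan ∉ Ethics.
From (4): Quill ∈ Ethics.
(2): Elif matches Eitan: Elif ∉ Ethics.
(3) (exactly one): Wen ∉ Ethics.
(5): only 3 candidates remain for Ethics, so all are in.
Only one team left: Elif ∈ Marketing.
Only one team left: Wen ∈ Marketing.
Only one team left: Eitan ∈ Marketing.

Ethics = {Gus, Quill, Rosa}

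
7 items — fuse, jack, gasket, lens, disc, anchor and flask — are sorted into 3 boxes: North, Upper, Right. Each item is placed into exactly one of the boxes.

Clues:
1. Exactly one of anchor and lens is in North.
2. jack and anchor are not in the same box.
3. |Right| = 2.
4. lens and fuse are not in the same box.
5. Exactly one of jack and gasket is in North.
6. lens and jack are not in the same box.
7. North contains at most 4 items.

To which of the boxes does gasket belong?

gasket: North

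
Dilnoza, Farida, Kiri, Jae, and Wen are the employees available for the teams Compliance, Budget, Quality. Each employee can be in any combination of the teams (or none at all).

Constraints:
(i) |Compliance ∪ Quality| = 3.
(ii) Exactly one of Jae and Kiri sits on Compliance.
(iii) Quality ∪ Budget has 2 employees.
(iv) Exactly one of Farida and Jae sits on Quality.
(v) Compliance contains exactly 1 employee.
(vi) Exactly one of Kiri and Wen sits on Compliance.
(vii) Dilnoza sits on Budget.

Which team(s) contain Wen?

Wen: none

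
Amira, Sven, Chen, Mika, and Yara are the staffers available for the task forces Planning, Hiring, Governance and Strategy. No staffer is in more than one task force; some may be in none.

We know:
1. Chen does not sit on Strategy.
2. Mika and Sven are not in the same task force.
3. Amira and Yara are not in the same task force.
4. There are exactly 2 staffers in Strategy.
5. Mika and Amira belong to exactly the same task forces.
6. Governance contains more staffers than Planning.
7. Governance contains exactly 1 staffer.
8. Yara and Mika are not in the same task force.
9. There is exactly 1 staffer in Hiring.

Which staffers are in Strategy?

Strategy = {Amira, Mika}

From (1): Chen ∉ Strategy.
Suppose Amira ∉ Strategy: no assignment then satisfies all the clues, so Amira ∈ Strategy.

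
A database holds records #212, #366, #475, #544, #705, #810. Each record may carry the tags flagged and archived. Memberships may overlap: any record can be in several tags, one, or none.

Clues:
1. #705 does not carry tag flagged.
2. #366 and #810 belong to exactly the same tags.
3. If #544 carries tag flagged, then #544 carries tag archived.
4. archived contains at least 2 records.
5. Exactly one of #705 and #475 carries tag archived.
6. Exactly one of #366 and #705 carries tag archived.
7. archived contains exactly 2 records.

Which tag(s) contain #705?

From (1): #705 ∉ flagged.
Suppose #705 ∉ archived: no assignment then satisfies all the clues, so #705 ∈ archived.

#705: archived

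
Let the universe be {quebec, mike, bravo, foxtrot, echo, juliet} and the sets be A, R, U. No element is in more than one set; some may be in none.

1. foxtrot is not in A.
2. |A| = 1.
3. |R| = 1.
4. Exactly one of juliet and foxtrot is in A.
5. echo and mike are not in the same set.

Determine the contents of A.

A = {juliet}

From (1): foxtrot ∉ A.
(4) (exactly one): juliet ∈ A.
(2): A already has 1, so the rest are out.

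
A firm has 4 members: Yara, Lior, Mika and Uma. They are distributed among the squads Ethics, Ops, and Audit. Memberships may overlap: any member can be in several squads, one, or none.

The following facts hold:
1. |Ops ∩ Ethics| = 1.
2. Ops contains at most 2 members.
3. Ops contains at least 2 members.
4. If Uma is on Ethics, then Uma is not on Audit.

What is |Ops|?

2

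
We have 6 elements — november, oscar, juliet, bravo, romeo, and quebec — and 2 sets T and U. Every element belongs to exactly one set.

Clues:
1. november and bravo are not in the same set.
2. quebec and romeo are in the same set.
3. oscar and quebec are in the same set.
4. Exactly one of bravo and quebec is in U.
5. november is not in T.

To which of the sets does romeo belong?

romeo: U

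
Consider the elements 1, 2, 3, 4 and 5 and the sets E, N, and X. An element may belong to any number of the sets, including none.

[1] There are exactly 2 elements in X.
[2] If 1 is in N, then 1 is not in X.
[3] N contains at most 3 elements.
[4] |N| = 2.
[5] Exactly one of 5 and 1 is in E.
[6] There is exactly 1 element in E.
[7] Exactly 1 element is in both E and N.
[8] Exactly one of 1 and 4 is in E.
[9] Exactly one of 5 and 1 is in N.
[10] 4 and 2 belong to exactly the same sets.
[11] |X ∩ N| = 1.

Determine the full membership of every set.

E = {1}; N = {1, 3}; X = {3, 5}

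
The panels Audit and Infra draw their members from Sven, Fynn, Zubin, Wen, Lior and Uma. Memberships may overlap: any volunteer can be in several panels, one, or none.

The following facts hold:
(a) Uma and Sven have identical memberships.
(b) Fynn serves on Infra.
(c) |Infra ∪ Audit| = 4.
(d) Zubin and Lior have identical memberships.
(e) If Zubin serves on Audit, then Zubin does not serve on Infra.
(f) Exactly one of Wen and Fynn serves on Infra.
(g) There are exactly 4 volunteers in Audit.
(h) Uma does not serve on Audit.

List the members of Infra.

Infra = {Fynn}

From (b): Fynn ∈ Infra.
From (h): Uma ∉ Audit.
(a): Sven matches Uma: Sven ∉ Audit.
(f) (exactly one): Wen ∉ Infra.
(g): only 4 candidates remain for Audit, so all are in.
(e): Zubin ∉ Infra.
(d): Lior matches Zubin: Lior ∉ Infra.
Suppose Sven ∈ Infra: no assignment then satisfies all the clues, so Sven ∉ Infra.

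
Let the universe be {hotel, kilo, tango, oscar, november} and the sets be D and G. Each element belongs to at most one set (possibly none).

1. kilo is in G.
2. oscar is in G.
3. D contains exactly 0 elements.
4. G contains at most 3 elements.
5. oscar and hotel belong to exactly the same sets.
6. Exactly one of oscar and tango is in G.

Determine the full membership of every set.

D = {}; G = {hotel, kilo, oscar}

From (1): kilo ∈ G.
From (2): oscar ∈ G.
(3): D already has 0, so the rest are out.
(5): hotel matches oscar: hotel ∈ G.
(6) (exactly one): tango ∉ G.
(4): G already has 3, so the rest are out.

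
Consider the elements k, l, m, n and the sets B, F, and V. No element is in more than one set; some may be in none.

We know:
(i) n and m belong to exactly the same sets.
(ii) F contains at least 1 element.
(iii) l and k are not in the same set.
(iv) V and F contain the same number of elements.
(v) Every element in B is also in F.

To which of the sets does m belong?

m: none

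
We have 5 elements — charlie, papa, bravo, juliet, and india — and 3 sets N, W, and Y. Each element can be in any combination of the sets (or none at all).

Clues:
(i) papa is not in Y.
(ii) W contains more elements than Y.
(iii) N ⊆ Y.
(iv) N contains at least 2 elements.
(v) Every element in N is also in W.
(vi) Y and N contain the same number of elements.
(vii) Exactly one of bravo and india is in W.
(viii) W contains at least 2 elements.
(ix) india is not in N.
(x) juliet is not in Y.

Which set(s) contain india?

india: none

From (i): papa ∉ Y.
From (ix): india ∉ N.
From (x): juliet ∉ Y.
(iii) contrapositive: papa ∉ N.
(iii) contrapositive: juliet ∉ N.
(iv): only 2 candidates remain for N, so all are in.
(v) with charlie ∈ N: charlie ∈ W.
(v) with bravo ∈ N: bravo ∈ W.
(vii) (exactly one): india ∉ W.
(iii) with charlie ∈ N: charlie ∈ Y.
(iii) with bravo ∈ N: bravo ∈ Y.
Suppose india ∈ Y: no assignment then satisfies all the clues, so india ∉ Y.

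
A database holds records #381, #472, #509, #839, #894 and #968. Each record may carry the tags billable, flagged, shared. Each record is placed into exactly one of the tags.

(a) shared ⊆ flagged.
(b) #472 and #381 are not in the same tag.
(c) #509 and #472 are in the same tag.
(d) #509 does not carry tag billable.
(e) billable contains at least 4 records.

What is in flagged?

flagged = {#472, #509}

From (d): #509 ∉ billable.
(c): #472 matches #509: #472 ∉ billable.
(e): only 4 candidates remain for billable, so all are in.
Suppose #472 ∉ flagged: no assignment then satisfies all the clues, so #472 ∈ flagged.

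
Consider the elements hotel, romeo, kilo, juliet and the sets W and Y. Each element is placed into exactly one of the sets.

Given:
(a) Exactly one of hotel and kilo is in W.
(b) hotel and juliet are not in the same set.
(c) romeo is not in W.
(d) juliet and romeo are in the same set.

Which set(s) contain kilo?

From (c): romeo ∉ W.
(d): juliet matches romeo: juliet ∉ W.
Only one set left: romeo ∈ Y.
Only one set left: juliet ∈ Y.
(b): hotel ∉ Y.
Only one set left: hotel ∈ W.
(a) (exactly one): kilo ∉ W.
Only one set left: kilo ∈ Y.

kilo: Y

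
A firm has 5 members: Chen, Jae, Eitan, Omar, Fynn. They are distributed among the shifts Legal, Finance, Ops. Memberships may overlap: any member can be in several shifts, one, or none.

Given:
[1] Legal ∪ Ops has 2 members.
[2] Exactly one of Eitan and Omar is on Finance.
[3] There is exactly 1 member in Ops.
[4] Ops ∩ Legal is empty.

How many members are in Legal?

1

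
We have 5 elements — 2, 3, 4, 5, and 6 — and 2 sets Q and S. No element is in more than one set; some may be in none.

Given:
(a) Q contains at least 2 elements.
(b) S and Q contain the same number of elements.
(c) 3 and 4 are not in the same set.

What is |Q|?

2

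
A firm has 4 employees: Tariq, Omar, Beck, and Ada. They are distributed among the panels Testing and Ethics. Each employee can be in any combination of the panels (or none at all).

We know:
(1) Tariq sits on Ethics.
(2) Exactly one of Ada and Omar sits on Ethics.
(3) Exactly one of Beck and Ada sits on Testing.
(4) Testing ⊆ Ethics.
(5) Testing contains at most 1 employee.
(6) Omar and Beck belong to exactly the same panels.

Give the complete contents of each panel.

From (1): Tariq ∈ Ethics.
Suppose Tariq ∈ Testing: no assignment then satisfies all the clues, so Tariq ∉ Testing.

Testing = {Ada}; Ethics = {Ada, Tariq}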